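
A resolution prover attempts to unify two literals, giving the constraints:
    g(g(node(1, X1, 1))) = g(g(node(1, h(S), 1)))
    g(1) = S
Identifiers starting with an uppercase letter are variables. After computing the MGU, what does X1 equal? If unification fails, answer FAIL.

Decompose g/1: g(node(1, X1, 1)) = g(node(1, h(S), 1)).
Decompose g/1: node(1, X1, 1) = node(1, h(S), 1).
Decompose node/3: 1 = 1,  X1 = h(S),  1 = 1.
Delete trivial equation 1 = 1.
Bind X1 := h(S); no other remaining equation mentions X1.
Delete trivial equation 1 = 1.
Bind S := g(1). Substituting into the earlier binding gives X1 := h(g(1)).
MGU = { X1 -> h(g(1)), S -> g(1) }, so X1 -> h(g(1)).

h(g(1))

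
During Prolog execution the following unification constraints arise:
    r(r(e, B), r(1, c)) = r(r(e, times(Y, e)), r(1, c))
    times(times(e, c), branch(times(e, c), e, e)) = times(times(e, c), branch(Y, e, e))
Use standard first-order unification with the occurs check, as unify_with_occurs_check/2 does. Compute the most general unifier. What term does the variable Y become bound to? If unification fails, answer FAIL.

Decompose r/2: r(e, B) = r(e, times(Y, e)),  r(1, c) = r(1, c).
Decompose r/2: e = e,  B = times(Y, e).
Delete trivial equation e = e.
Bind B := times(Y, e); no other remaining equation mentions B.
Delete trivial equation r(1, c) = r(1, c).
Decompose times/2: times(e, c) = times(e, c),  branch(times(e, c), e, e) = branch(Y, e, e).
Delete trivial equation times(e, c) = times(e, c).
Decompose branch/3: times(e, c) = Y,  e = e,  e = e.
Bind Y := times(e, c); no other remaining equation mentions Y. Substituting into the earlier binding gives B := times(times(e, c), e).
Delete trivial equation e = e.
Delete trivial equation e = e.
MGU = { B -> times(times(e, c), e), Y -> times(e, c) }, so Y -> times(e, c).

times(e, c)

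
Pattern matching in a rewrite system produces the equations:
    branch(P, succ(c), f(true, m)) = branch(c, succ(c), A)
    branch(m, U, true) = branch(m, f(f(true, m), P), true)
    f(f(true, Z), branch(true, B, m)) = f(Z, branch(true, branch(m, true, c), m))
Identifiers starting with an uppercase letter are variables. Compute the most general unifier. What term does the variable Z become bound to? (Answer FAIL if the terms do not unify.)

FAIL

Decompose branch/3: P = c,  succ(c) = succ(c),  f(true, m) = A.
Bind P := c; substituting into the one remaining equation that mentions P gives: branch(m, U, true) = branch(m, f(f(true, m), c), true).
Delete trivial equation succ(c) = succ(c).
Bind A := f(true, m); no other remaining equation mentions A.
Decompose branch/3: m = m,  U = f(f(true, m), c),  true = true.
Delete trivial equation m = m.
Bind U := f(f(true, m), c); no other remaining equation mentions U.
Delete trivial equation true = true.
Decompose f/2: f(true, Z) = Z,  branch(true, B, m) = branch(true, branch(m, true, c), m).
Occurs check fails: Z occurs in f(true, Z); the equation Z = f(true, Z) has no finite solution.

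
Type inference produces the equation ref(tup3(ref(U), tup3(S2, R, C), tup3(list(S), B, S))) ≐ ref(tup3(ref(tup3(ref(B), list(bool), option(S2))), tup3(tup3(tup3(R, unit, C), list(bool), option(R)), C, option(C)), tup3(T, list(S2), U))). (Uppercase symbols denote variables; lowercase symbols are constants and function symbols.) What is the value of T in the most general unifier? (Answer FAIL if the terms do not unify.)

Decompose ref/1: tup3(ref(U), tup3(S2, R, C), tup3(list(S), B, S)) ≐ tup3(ref(tup3(ref(B), list(bool), option(S2))), tup3(tup3(tup3(R, unit, C), list(bool), option(R)), C, option(C)), tup3(T, list(S2), U)).
Decompose tup3/3: ref(U) ≐ ref(tup3(ref(B), list(bool), option(S2))),  tup3(S2, R, C) ≐ tup3(tup3(tup3(R, unit, C), list(bool), option(R)), C, option(C)),  tup3(list(S), B, S) ≐ tup3(T, list(S2), U).
Decompose ref/1: U ≐ tup3(ref(B), list(bool), option(S2)).
Bind U := tup3(ref(B), list(bool), option(S2)); substituting into the one remaining equation that mentions U gives: tup3(list(S), B, S) ≐ tup3(T, list(S2), tup3(ref(B), list(bool), option(S2))).
Decompose tup3/3: S2 ≐ tup3(tup3(R, unit, C), list(bool), option(R)),  R ≐ C,  C ≐ option(C).
Bind S2 := tup3(tup3(R, unit, C), list(bool), option(R)); substituting into the one remaining equation that mentions S2 gives: tup3(list(S), B, S) ≐ tup3(T, list(tup3(tup3(R, unit, C), list(bool), option(R))), tup3(ref(B), list(bool), option(tup3(tup3(R, unit, C), list(bool), option(R))))). Substituting into the earlier binding gives U := tup3(ref(B), list(bool), option(tup3(tup3(R, unit, C), list(bool), option(R)))).
Bind R := C; substituting into the one remaining equation that mentions R gives: tup3(list(S), B, S) ≐ tup3(T, list(tup3(tup3(C, unit, C), list(bool), option(C))), tup3(ref(B), list(bool), option(tup3(tup3(C, unit, C), list(bool), option(C))))). Substituting into the earlier bindings gives U := tup3(ref(B), list(bool), option(tup3(tup3(C, unit, C), list(bool), option(C)))), S2 := tup3(tup3(C, unit, C), list(bool), option(C)).
Occurs check fails: C occurs in option(C); the equation C ≐ option(C) has no finite solution.

FAIL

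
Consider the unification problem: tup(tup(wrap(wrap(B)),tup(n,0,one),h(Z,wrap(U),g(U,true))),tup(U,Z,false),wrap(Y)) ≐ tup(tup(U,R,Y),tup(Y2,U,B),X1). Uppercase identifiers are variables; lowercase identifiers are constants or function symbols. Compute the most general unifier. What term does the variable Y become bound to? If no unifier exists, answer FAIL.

h(wrap(wrap(false)),wrap(wrap(wrap(false))),g(wrap(wrap(false)),true))

Decompose tup/3: tup(wrap(wrap(B)),tup(n,0,one),h(Z,wrap(U),g(U,true))) ≐ tup(U,R,Y),  tup(U,Z,false) ≐ tup(Y2,U,B),  wrap(Y) ≐ X1.
Decompose tup/3: wrap(wrap(B)) ≐ U,  tup(n,0,one) ≐ R,  h(Z,wrap(U),g(U,true)) ≐ Y.
Bind U := wrap(wrap(B)); substituting into the 2 remaining equations that mention U gives: h(Z,wrap(wrap(wrap(B))),g(wrap(wrap(B)),true)) ≐ Y,  tup(wrap(wrap(B)),Z,false) ≐ tup(Y2,wrap(wrap(B)),B).
Bind R := tup(n,0,one); no other remaining equation mentions R.
Bind Y := h(Z,wrap(wrap(wrap(B))),g(wrap(wrap(B)),true)); substituting into the one remaining equation that mentions Y gives: wrap(h(Z,wrap(wrap(wrap(B))),g(wrap(wrap(B)),true))) ≐ X1.
Decompose tup/3: wrap(wrap(B)) ≐ Y2,  Z ≐ wrap(wrap(B)),  false ≐ B.
Bind Y2 := wrap(wrap(B)); no other remaining equation mentions Y2.
Bind Z := wrap(wrap(B)); substituting into the one remaining equation that mentions Z gives: wrap(h(wrap(wrap(B)),wrap(wrap(wrap(B))),g(wrap(wrap(B)),true))) ≐ X1. Substituting into the earlier binding gives Y := h(wrap(wrap(B)),wrap(wrap(wrap(B))),g(wrap(wrap(B)),true)).
Bind B := false; substituting into the remaining equation gives: wrap(h(wrap(wrap(false)),wrap(wrap(wrap(false))),g(wrap(wrap(false)),true))) ≐ X1. Substituting into the earlier bindings gives U := wrap(wrap(false)), Y := h(wrap(wrap(false)),wrap(wrap(wrap(false))),g(wrap(wrap(false)),true)), Y2 := wrap(wrap(false)), Z := wrap(wrap(false)).
Bind X1 := wrap(h(wrap(wrap(false)),wrap(wrap(wrap(false))),g(wrap(wrap(false)),true))).
MGU = { U ↦ wrap(wrap(false)), R ↦ tup(n,0,one), Y ↦ h(wrap(wrap(false)),wrap(wrap(wrap(false))),g(wrap(wrap(false)),true)), Y2 ↦ wrap(wrap(false)), Z ↦ wrap(wrap(false)), B ↦ false, X1 ↦ wrap(h(wrap(wrap(false)),wrap(wrap(wrap(false))),g(wrap(wrap(false)),true))) }, so Y ↦ h(wrap(wrap(false)),wrap(wrap(wrap(false))),g(wrap(wrap(false)),true)).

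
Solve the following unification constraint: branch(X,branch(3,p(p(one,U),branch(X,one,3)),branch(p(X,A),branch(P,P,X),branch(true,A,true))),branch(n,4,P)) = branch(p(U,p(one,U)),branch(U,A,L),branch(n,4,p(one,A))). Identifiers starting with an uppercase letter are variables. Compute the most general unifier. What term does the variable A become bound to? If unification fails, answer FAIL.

Decompose branch/3: X = p(U,p(one,U)),  branch(3,p(p(one,U),branch(X,one,3)),branch(p(X,A),branch(P,P,X),branch(true,A,true))) = branch(U,A,L),  branch(n,4,P) = branch(n,4,p(one,A)).
Bind X := p(U,p(one,U)); substituting into the one remaining equation that mentions X gives: branch(3,p(p(one,U),branch(p(U,p(one,U)),one,3)),branch(p(p(U,p(one,U)),A),branch(P,P,p(U,p(one,U))),branch(true,A,true))) = branch(U,A,L).
Decompose branch/3: 3 = U,  p(p(one,U),branch(p(U,p(one,U)),one,3)) = A,  branch(p(p(U,p(one,U)),A),branch(P,P,p(U,p(one,U))),branch(true,A,true)) = L.
Bind U := 3; substituting into the 2 remaining equations that mention U gives: p(p(one,3),branch(p(3,p(one,3)),one,3)) = A,  branch(p(p(3,p(one,3)),A),branch(P,P,p(3,p(one,3))),branch(true,A,true)) = L. Substituting into the earlier binding gives X := p(3,p(one,3)).
Bind A := p(p(one,3),branch(p(3,p(one,3)),one,3)); substituting into the remaining equations gives: branch(p(p(3,p(one,3)),p(p(one,3),branch(p(3,p(one,3)),one,3))),branch(P,P,p(3,p(one,3))),branch(true,p(p(one,3),branch(p(3,p(one,3)),one,3)),true)) = L,  branch(n,4,P) = branch(n,4,p(one,p(p(one,3),branch(p(3,p(one,3)),one,3)))).
Bind L := branch(p(p(3,p(one,3)),p(p(one,3),branch(p(3,p(one,3)),one,3))),branch(P,P,p(3,p(one,3))),branch(true,p(p(one,3),branch(p(3,p(one,3)),one,3)),true)); no other remaining equation mentions L.
Decompose branch/3: n = n,  4 = 4,  P = p(one,p(p(one,3),branch(p(3,p(one,3)),one,3))).
Delete trivial equation n = n.
Delete trivial equation 4 = 4.
Bind P := p(one,p(p(one,3),branch(p(3,p(one,3)),one,3))). Substituting into the earlier binding gives L := branch(p(p(3,p(one,3)),p(p(one,3),branch(p(3,p(one,3)),one,3))),branch(p(one,p(p(one,3),branch(p(3,p(one,3)),one,3))),p(one,p(p(one,3),branch(p(3,p(one,3)),one,3))),p(3,p(one,3))),branch(true,p(p(one,3),branch(p(3,p(one,3)),one,3)),true)).
MGU = { X := p(3,p(one,3)), U := 3, A := p(p(one,3),branch(p(3,p(one,3)),one,3)), L := branch(p(p(3,p(one,3)),p(p(one,3),branch(p(3,p(one,3)),one,3))),branch(p(one,p(p(one,3),branch(p(3,p(one,3)),one,3))),p(one,p(p(one,3),branch(p(3,p(one,3)),one,3))),p(3,p(one,3))),branch(true,p(p(one,3),branch(p(3,p(one,3)),one,3)),true)), P := p(one,p(p(one,3),branch(p(3,p(one,3)),one,3))) }, so A := p(p(one,3),branch(p(3,p(one,3)),one,3)).

p(p(one,3),branch(p(3,p(one,3)),one,3))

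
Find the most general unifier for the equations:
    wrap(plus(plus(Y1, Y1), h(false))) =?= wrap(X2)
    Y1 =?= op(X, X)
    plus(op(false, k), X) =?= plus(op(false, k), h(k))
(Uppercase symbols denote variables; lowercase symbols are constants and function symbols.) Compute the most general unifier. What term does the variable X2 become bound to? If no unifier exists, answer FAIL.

Decompose wrap/1: plus(plus(Y1, Y1), h(false)) =?= X2.
Bind X2 := plus(plus(Y1, Y1), h(false)); no other remaining equation mentions X2.
Bind Y1 := op(X, X); no other remaining equation mentions Y1. Substituting into the earlier binding gives X2 := plus(plus(op(X, X), op(X, X)), h(false)).
Decompose plus/2: op(false, k) =?= op(false, k),  X =?= h(k).
Delete trivial equation op(false, k) =?= op(false, k).
Bind X := h(k). Substituting into the earlier bindings gives X2 := plus(plus(op(h(k), h(k)), op(h(k), h(k))), h(false)), Y1 := op(h(k), h(k)).
MGU = { X2 := plus(plus(op(h(k), h(k)), op(h(k), h(k))), h(false)), Y1 := op(h(k), h(k)), X := h(k) }, so X2 := plus(plus(op(h(k), h(k)), op(h(k), h(k))), h(false)).

plus(plus(op(h(k), h(k)), op(h(k), h(k))), h(false))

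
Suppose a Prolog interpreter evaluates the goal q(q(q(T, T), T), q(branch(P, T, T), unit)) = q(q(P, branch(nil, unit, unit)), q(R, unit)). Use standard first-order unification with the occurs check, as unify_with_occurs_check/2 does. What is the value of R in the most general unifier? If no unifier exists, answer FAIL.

branch(q(branch(nil, unit, unit), branch(nil, unit, unit)), branch(nil, unit, unit), branch(nil, unit, unit))

Decompose q/2: q(q(T, T), T) = q(P, branch(nil, unit, unit)),  q(branch(P, T, T), unit) = q(R, unit).
Decompose q/2: q(T, T) = P,  T = branch(nil, unit, unit).
Bind P := q(T, T); substituting into the one remaining equation that mentions P gives: q(branch(q(T, T), T, T), unit) = q(R, unit).
Bind T := branch(nil, unit, unit); substituting into the remaining equation gives: q(branch(q(branch(nil, unit, unit), branch(nil, unit, unit)), branch(nil, unit, unit), branch(nil, unit, unit)), unit) = q(R, unit). Substituting into the earlier binding gives P := q(branch(nil, unit, unit), branch(nil, unit, unit)).
Decompose q/2: branch(q(branch(nil, unit, unit), branch(nil, unit, unit)), branch(nil, unit, unit), branch(nil, unit, unit)) = R,  unit = unit.
Bind R := branch(q(branch(nil, unit, unit), branch(nil, unit, unit)), branch(nil, unit, unit), branch(nil, unit, unit)); no other remaining equation mentions R.
Delete trivial equation unit = unit.
MGU = { P -> q(branch(nil, unit, unit), branch(nil, unit, unit)), T -> branch(nil, unit, unit), R -> branch(q(branch(nil, unit, unit), branch(nil, unit, unit)), branch(nil, unit, unit), branch(nil, unit, unit)) }, so R -> branch(q(branch(nil, unit, unit), branch(nil, unit, unit)), branch(nil, unit, unit), branch(nil, unit, unit)).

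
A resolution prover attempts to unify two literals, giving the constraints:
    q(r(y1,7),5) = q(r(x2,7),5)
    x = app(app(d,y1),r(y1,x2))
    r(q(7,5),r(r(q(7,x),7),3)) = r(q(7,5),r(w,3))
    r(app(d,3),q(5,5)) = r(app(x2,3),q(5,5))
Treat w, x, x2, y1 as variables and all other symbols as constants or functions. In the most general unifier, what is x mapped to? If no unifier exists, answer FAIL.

app(app(d,d),r(d,d))

Decompose q/2: r(y1,7) = r(x2,7),  5 = 5.
Decompose r/2: y1 = x2,  7 = 7.
Bind y1 := x2; substituting into the one remaining equation that mentions y1 gives: x = app(app(d,x2),r(x2,x2)).
Delete trivial equation 7 = 7.
Delete trivial equation 5 = 5.
Bind x := app(app(d,x2),r(x2,x2)); substituting into the one remaining equation that mentions x gives: r(q(7,5),r(r(q(7,app(app(d,x2),r(x2,x2))),7),3)) = r(q(7,5),r(w,3)).
Decompose r/2: q(7,5) = q(7,5),  r(r(q(7,app(app(d,x2),r(x2,x2))),7),3) = r(w,3).
Delete trivial equation q(7,5) = q(7,5).
Decompose r/2: r(q(7,app(app(d,x2),r(x2,x2))),7) = w,  3 = 3.
Bind w := r(q(7,app(app(d,x2),r(x2,x2))),7); no other remaining equation mentions w.
Delete trivial equation 3 = 3.
Decompose r/2: app(d,3) = app(x2,3),  q(5,5) = q(5,5).
Decompose app/2: d = x2,  3 = 3.
Bind x2 := d; no other remaining equation mentions x2. Substituting into the earlier bindings gives y1 := d, x := app(app(d,d),r(d,d)), w := r(q(7,app(app(d,d),r(d,d))),7).
Delete trivial equation 3 = 3.
Delete trivial equation q(5,5) = q(5,5).
MGU = { y1 -> d, x -> app(app(d,d),r(d,d)), w -> r(q(7,app(app(d,d),r(d,d))),7), x2 -> d }, so x -> app(app(d,d),r(d,d)).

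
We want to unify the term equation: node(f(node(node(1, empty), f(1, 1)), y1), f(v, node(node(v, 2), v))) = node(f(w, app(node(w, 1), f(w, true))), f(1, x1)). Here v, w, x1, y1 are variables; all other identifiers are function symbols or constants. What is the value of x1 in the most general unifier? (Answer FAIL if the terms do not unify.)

Decompose node/2: f(node(node(1, empty), f(1, 1)), y1) = f(w, app(node(w, 1), f(w, true))),  f(v, node(node(v, 2), v)) = f(1, x1).
Decompose f/2: node(node(1, empty), f(1, 1)) = w,  y1 = app(node(w, 1), f(w, true)).
Bind w := node(node(1, empty), f(1, 1)); substituting into the one remaining equation that mentions w gives: y1 = app(node(node(node(1, empty), f(1, 1)), 1), f(node(node(1, empty), f(1, 1)), true)).
Bind y1 := app(node(node(node(1, empty), f(1, 1)), 1), f(node(node(1, empty), f(1, 1)), true)); no other remaining equation mentions y1.
Decompose f/2: v = 1,  node(node(v, 2), v) = x1.
Bind v := 1; substituting into the remaining equation gives: node(node(1, 2), 1) = x1.
Bind x1 := node(node(1, 2), 1).
MGU = { w ↦ node(node(1, empty), f(1, 1)), y1 ↦ app(node(node(node(1, empty), f(1, 1)), 1), f(node(node(1, empty), f(1, 1)), true)), v ↦ 1, x1 ↦ node(node(1, 2), 1) }, so x1 ↦ node(node(1, 2), 1).

node(node(1, 2), 1)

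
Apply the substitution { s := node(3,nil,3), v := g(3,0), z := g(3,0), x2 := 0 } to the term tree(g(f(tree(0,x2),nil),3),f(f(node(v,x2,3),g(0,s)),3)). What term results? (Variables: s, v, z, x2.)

Replace each occurrence of s with node(3,nil,3).
Replace each occurrence of v with g(3,0).
Replace each occurrence of x2 with 0.
Result: tree(g(f(tree(0,0),nil),3),f(f(node(g(3,0),0,3),g(0,node(3,nil,3))),3)).

tree(g(f(tree(0,0),nil),3),f(f(node(g(3,0),0,3),g(0,node(3,nil,3))),3))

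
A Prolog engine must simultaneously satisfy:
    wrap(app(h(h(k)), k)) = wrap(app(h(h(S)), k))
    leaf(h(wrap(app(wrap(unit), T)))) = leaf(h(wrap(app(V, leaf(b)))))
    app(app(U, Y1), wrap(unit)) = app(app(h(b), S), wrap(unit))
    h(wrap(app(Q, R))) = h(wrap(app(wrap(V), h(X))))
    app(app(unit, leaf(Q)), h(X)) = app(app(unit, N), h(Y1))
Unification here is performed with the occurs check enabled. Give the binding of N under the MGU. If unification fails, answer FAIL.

leaf(wrap(wrap(unit)))

Decompose wrap/1: app(h(h(k)), k) = app(h(h(S)), k).
Decompose app/2: h(h(k)) = h(h(S)),  k = k.
Decompose h/1: h(k) = h(S).
Decompose h/1: k = S.
Bind S := k; substituting into the one remaining equation that mentions S gives: app(app(U, Y1), wrap(unit)) = app(app(h(b), k), wrap(unit)).
Delete trivial equation k = k.
Decompose leaf/1: h(wrap(app(wrap(unit), T))) = h(wrap(app(V, leaf(b)))).
Decompose h/1: wrap(app(wrap(unit), T)) = wrap(app(V, leaf(b))).
Decompose wrap/1: app(wrap(unit), T) = app(V, leaf(b)).
Decompose app/2: wrap(unit) = V,  T = leaf(b).
Bind V := wrap(unit); substituting into the one remaining equation that mentions V gives: h(wrap(app(Q, R))) = h(wrap(app(wrap(wrap(unit)), h(X)))).
Bind T := leaf(b); no other remaining equation mentions T.
Decompose app/2: app(U, Y1) = app(h(b), k),  wrap(unit) = wrap(unit).
Decompose app/2: U = h(b),  Y1 = k.
Bind U := h(b); no other remaining equation mentions U.
Bind Y1 := k; substituting into the one remaining equation that mentions Y1 gives: app(app(unit, leaf(Q)), h(X)) = app(app(unit, N), h(k)).
Delete trivial equation wrap(unit) = wrap(unit).
Decompose h/1: wrap(app(Q, R)) = wrap(app(wrap(wrap(unit)), h(X))).
Decompose wrap/1: app(Q, R) = app(wrap(wrap(unit)), h(X)).
Decompose app/2: Q = wrap(wrap(unit)),  R = h(X).
Bind Q := wrap(wrap(unit)); substituting into the one remaining equation that mentions Q gives: app(app(unit, leaf(wrap(wrap(unit)))), h(X)) = app(app(unit, N), h(k)).
Bind R := h(X); no other remaining equation mentions R.
Decompose app/2: app(unit, leaf(wrap(wrap(unit)))) = app(unit, N),  h(X) = h(k).
Decompose app/2: unit = unit,  leaf(wrap(wrap(unit))) = N.
Delete trivial equation unit = unit.
Bind N := leaf(wrap(wrap(unit))); no other remaining equation mentions N.
Decompose h/1: X = k.
Bind X := k. Substituting into the earlier binding gives R := h(k).
MGU = { S ↦ k, V ↦ wrap(unit), T ↦ leaf(b), U ↦ h(b), Y1 ↦ k, Q ↦ wrap(wrap(unit)), R ↦ h(k), N ↦ leaf(wrap(wrap(unit))), X ↦ k }, so N ↦ leaf(wrap(wrap(unit))).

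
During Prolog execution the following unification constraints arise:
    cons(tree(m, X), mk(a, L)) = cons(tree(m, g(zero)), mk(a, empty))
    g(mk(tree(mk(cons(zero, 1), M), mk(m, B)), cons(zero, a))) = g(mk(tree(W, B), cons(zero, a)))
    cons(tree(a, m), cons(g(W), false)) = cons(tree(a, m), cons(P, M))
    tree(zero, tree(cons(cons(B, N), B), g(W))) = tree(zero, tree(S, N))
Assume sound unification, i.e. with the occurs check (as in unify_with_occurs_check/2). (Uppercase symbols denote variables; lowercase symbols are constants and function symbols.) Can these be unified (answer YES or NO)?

NO

Decompose cons/2: tree(m, X) = tree(m, g(zero)),  mk(a, L) = mk(a, empty).
Decompose tree/2: m = m,  X = g(zero).
Delete trivial equation m = m.
Bind X := g(zero); no other remaining equation mentions X.
Decompose mk/2: a = a,  L = empty.
Delete trivial equation a = a.
Bind L := empty; no other remaining equation mentions L.
Decompose g/1: mk(tree(mk(cons(zero, 1), M), mk(m, B)), cons(zero, a)) = mk(tree(W, B), cons(zero, a)).
Decompose mk/2: tree(mk(cons(zero, 1), M), mk(m, B)) = tree(W, B),  cons(zero, a) = cons(zero, a).
Decompose tree/2: mk(cons(zero, 1), M) = W,  mk(m, B) = B.
Bind W := mk(cons(zero, 1), M); substituting into the 2 remaining equations that mention W gives: cons(tree(a, m), cons(g(mk(cons(zero, 1), M)), false)) = cons(tree(a, m), cons(P, M)),  tree(zero, tree(cons(cons(B, N), B), g(mk(cons(zero, 1), M)))) = tree(zero, tree(S, N)).
Occurs check fails: B occurs in mk(m, B); the equation B = mk(m, B) has no finite solution.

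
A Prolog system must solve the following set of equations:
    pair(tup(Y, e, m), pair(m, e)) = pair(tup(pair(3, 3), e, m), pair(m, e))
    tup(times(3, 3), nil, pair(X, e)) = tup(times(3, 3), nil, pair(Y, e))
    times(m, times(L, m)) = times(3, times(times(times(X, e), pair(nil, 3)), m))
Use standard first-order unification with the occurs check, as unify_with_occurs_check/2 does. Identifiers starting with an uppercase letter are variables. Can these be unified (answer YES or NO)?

NO

Decompose pair/2: tup(Y, e, m) = tup(pair(3, 3), e, m),  pair(m, e) = pair(m, e).
Decompose tup/3: Y = pair(3, 3),  e = e,  m = m.
Bind Y := pair(3, 3); substituting into the one remaining equation that mentions Y gives: tup(times(3, 3), nil, pair(X, e)) = tup(times(3, 3), nil, pair(pair(3, 3), e)).
Delete trivial equation e = e.
Delete trivial equation m = m.
Delete trivial equation pair(m, e) = pair(m, e).
Decompose tup/3: times(3, 3) = times(3, 3),  nil = nil,  pair(X, e) = pair(pair(3, 3), e).
Delete trivial equation times(3, 3) = times(3, 3).
Delete trivial equation nil = nil.
Decompose pair/2: X = pair(3, 3),  e = e.
Bind X := pair(3, 3); substituting into the one remaining equation that mentions X gives: times(m, times(L, m)) = times(3, times(times(times(pair(3, 3), e), pair(nil, 3)), m)).
Delete trivial equation e = e.
Decompose times/2: m = 3,  times(L, m) = times(times(times(pair(3, 3), e), pair(nil, 3)), m).
Clash: constants m and 3 differ; no unifier exists.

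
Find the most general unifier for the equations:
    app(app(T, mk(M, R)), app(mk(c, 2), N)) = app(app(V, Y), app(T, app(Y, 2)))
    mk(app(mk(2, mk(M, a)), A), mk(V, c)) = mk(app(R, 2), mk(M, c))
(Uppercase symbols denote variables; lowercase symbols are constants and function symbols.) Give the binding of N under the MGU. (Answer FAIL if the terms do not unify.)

Decompose app/2: app(T, mk(M, R)) = app(V, Y),  app(mk(c, 2), N) = app(T, app(Y, 2)).
Decompose app/2: T = V,  mk(M, R) = Y.
Bind T := V; substituting into the one remaining equation that mentions T gives: app(mk(c, 2), N) = app(V, app(Y, 2)).
Bind Y := mk(M, R); substituting into the one remaining equation that mentions Y gives: app(mk(c, 2), N) = app(V, app(mk(M, R), 2)).
Decompose app/2: mk(c, 2) = V,  N = app(mk(M, R), 2).
Bind V := mk(c, 2); substituting into the one remaining equation that mentions V gives: mk(app(mk(2, mk(M, a)), A), mk(mk(c, 2), c)) = mk(app(R, 2), mk(M, c)). Substituting into the earlier binding gives T := mk(c, 2).
Bind N := app(mk(M, R), 2); no other remaining equation mentions N.
Decompose mk/2: app(mk(2, mk(M, a)), A) = app(R, 2),  mk(mk(c, 2), c) = mk(M, c).
Decompose app/2: mk(2, mk(M, a)) = R,  A = 2.
Bind R := mk(2, mk(M, a)); no other remaining equation mentions R. Substituting into the earlier bindings gives Y := mk(M, mk(2, mk(M, a))), N := app(mk(M, mk(2, mk(M, a))), 2).
Bind A := 2; no other remaining equation mentions A.
Decompose mk/2: mk(c, 2) = M,  c = c.
Bind M := mk(c, 2); no other remaining equation mentions M. Substituting into the earlier bindings gives Y := mk(mk(c, 2), mk(2, mk(mk(c, 2), a))), N := app(mk(mk(c, 2), mk(2, mk(mk(c, 2), a))), 2), R := mk(2, mk(mk(c, 2), a)).
Delete trivial equation c = c.
MGU = { T -> mk(c, 2), Y -> mk(mk(c, 2), mk(2, mk(mk(c, 2), a))), V -> mk(c, 2), N -> app(mk(mk(c, 2), mk(2, mk(mk(c, 2), a))), 2), R -> mk(2, mk(mk(c, 2), a)), A -> 2, M -> mk(c, 2) }, so N -> app(mk(mk(c, 2), mk(2, mk(mk(c, 2), a))), 2).

app(mk(mk(c, 2), mk(2, mk(mk(c, 2), a))), 2)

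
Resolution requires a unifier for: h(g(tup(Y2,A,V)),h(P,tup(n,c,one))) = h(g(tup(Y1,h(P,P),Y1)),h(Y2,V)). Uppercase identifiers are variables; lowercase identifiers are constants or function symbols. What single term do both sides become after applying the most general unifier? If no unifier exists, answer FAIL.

h(g(tup(tup(n,c,one),h(tup(n,c,one),tup(n,c,one)),tup(n,c,one))),h(tup(n,c,one),tup(n,c,one)))

Decompose h/2: g(tup(Y2,A,V)) = g(tup(Y1,h(P,P),Y1)),  h(P,tup(n,c,one)) = h(Y2,V).
Decompose g/1: tup(Y2,A,V) = tup(Y1,h(P,P),Y1).
Decompose tup/3: Y2 = Y1,  A = h(P,P),  V = Y1.
Bind Y2 := Y1; substituting into the one remaining equation that mentions Y2 gives: h(P,tup(n,c,one)) = h(Y1,V).
Bind A := h(P,P); no other remaining equation mentions A.
Bind V := Y1; substituting into the remaining equation gives: h(P,tup(n,c,one)) = h(Y1,Y1).
Decompose h/2: P = Y1,  tup(n,c,one) = Y1.
Bind P := Y1; no other remaining equation mentions P. Substituting into the earlier binding gives A := h(Y1,Y1).
Bind Y1 := tup(n,c,one). Substituting into the earlier bindings gives Y2 := tup(n,c,one), A := h(tup(n,c,one),tup(n,c,one)), V := tup(n,c,one), P := tup(n,c,one).
Applying the MGU to either side gives h(g(tup(tup(n,c,one),h(tup(n,c,one),tup(n,c,one)),tup(n,c,one))),h(tup(n,c,one),tup(n,c,one))).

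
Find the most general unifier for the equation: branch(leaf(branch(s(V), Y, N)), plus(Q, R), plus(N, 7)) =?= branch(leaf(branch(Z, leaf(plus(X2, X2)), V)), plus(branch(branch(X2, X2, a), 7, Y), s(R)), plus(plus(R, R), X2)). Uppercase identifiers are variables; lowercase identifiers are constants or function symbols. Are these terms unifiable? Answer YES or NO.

NO

Decompose branch/3: leaf(branch(s(V), Y, N)) =?= leaf(branch(Z, leaf(plus(X2, X2)), V)),  plus(Q, R) =?= plus(branch(branch(X2, X2, a), 7, Y), s(R)),  plus(N, 7) =?= plus(plus(R, R), X2).
Decompose leaf/1: branch(s(V), Y, N) =?= branch(Z, leaf(plus(X2, X2)), V).
Decompose branch/3: s(V) =?= Z,  Y =?= leaf(plus(X2, X2)),  N =?= V.
Bind Z := s(V); no other remaining equation mentions Z.
Bind Y := leaf(plus(X2, X2)); substituting into the one remaining equation that mentions Y gives: plus(Q, R) =?= plus(branch(branch(X2, X2, a), 7, leaf(plus(X2, X2))), s(R)).
Bind N := V; substituting into the one remaining equation that mentions N gives: plus(V, 7) =?= plus(plus(R, R), X2).
Decompose plus/2: Q =?= branch(branch(X2, X2, a), 7, leaf(plus(X2, X2))),  R =?= s(R).
Bind Q := branch(branch(X2, X2, a), 7, leaf(plus(X2, X2))); no other remaining equation mentions Q.
Occurs check fails: R occurs in s(R); the equation R =?= s(R) has no finite solution.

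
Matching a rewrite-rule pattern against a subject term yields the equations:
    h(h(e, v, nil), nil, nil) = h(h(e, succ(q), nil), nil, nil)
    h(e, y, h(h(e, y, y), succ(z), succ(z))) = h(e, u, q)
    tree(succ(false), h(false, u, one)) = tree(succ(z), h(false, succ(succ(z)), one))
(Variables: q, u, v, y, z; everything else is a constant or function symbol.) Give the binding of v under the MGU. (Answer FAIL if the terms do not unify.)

Decompose h/3: h(e, v, nil) = h(e, succ(q), nil),  nil = nil,  nil = nil.
Decompose h/3: e = e,  v = succ(q),  nil = nil.
Delete trivial equation e = e.
Bind v := succ(q); no other remaining equation mentions v.
Delete trivial equation nil = nil.
Delete trivial equation nil = nil.
Delete trivial equation nil = nil.
Decompose h/3: e = e,  y = u,  h(h(e, y, y), succ(z), succ(z)) = q.
Delete trivial equation e = e.
Bind y := u; substituting into the one remaining equation that mentions y gives: h(h(e, u, u), succ(z), succ(z)) = q.
Bind q := h(h(e, u, u), succ(z), succ(z)); no other remaining equation mentions q. Substituting into the earlier binding gives v := succ(h(h(e, u, u), succ(z), succ(z))).
Decompose tree/2: succ(false) = succ(z),  h(false, u, one) = h(false, succ(succ(z)), one).
Decompose succ/1: false = z.
Bind z := false; substituting into the remaining equation gives: h(false, u, one) = h(false, succ(succ(false)), one). Substituting into the earlier bindings gives v := succ(h(h(e, u, u), succ(false), succ(false))), q := h(h(e, u, u), succ(false), succ(false)).
Decompose h/3: false = false,  u = succ(succ(false)),  one = one.
Delete trivial equation false = false.
Bind u := succ(succ(false)); no other remaining equation mentions u. Substituting into the earlier bindings gives v := succ(h(h(e, succ(succ(false)), succ(succ(false))), succ(false), succ(false))), y := succ(succ(false)), q := h(h(e, succ(succ(false)), succ(succ(false))), succ(false), succ(false)).
Delete trivial equation one = one.
MGU = { v ↦ succ(h(h(e, succ(succ(false)), succ(succ(false))), succ(false), succ(false))), y ↦ succ(succ(false)), q ↦ h(h(e, succ(succ(false)), succ(succ(false))), succ(false), succ(false)), z ↦ false, u ↦ succ(succ(false)) }, so v ↦ succ(h(h(e, succ(succ(false)), succ(succ(false))), succ(false), succ(false))).

succ(h(h(e, succ(succ(false)), succ(succ(false))), succ(false), succ(false)))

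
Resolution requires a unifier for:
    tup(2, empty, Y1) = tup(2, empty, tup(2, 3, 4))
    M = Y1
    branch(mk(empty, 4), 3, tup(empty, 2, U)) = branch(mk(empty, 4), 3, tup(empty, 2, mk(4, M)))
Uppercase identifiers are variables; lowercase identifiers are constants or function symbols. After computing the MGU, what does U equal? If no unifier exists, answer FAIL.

Decompose tup/3: 2 = 2,  empty = empty,  Y1 = tup(2, 3, 4).
Delete trivial equation 2 = 2.
Delete trivial equation empty = empty.
Bind Y1 := tup(2, 3, 4); substituting into the one remaining equation that mentions Y1 gives: M = tup(2, 3, 4).
Bind M := tup(2, 3, 4); substituting into the remaining equation gives: branch(mk(empty, 4), 3, tup(empty, 2, U)) = branch(mk(empty, 4), 3, tup(empty, 2, mk(4, tup(2, 3, 4)))).
Decompose branch/3: mk(empty, 4) = mk(empty, 4),  3 = 3,  tup(empty, 2, U) = tup(empty, 2, mk(4, tup(2, 3, 4))).
Delete trivial equation mk(empty, 4) = mk(empty, 4).
Delete trivial equation 3 = 3.
Decompose tup/3: empty = empty,  2 = 2,  U = mk(4, tup(2, 3, 4)).
Delete trivial equation empty = empty.
Delete trivial equation 2 = 2.
Bind U := mk(4, tup(2, 3, 4)).
MGU = { Y1 := tup(2, 3, 4), M := tup(2, 3, 4), U := mk(4, tup(2, 3, 4)) }, so U := mk(4, tup(2, 3, 4)).

mk(4, tup(2, 3, 4))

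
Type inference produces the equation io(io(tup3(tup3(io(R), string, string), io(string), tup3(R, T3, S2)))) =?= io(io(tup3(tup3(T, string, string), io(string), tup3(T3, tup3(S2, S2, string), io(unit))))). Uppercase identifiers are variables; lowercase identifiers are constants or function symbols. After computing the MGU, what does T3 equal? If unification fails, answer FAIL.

tup3(io(unit), io(unit), string)

Decompose io/1: io(tup3(tup3(io(R), string, string), io(string), tup3(R, T3, S2))) =?= io(tup3(tup3(T, string, string), io(string), tup3(T3, tup3(S2, S2, string), io(unit)))).
Decompose io/1: tup3(tup3(io(R), string, string), io(string), tup3(R, T3, S2)) =?= tup3(tup3(T, string, string), io(string), tup3(T3, tup3(S2, S2, string), io(unit))).
Decompose tup3/3: tup3(io(R), string, string) =?= tup3(T, string, string),  io(string) =?= io(string),  tup3(R, T3, S2) =?= tup3(T3, tup3(S2, S2, string), io(unit)).
Decompose tup3/3: io(R) =?= T,  string =?= string,  string =?= string.
Bind T := io(R); no other remaining equation mentions T.
Delete trivial equation string =?= string.
Delete trivial equation string =?= string.
Delete trivial equation io(string) =?= io(string).
Decompose tup3/3: R =?= T3,  T3 =?= tup3(S2, S2, string),  S2 =?= io(unit).
Bind R := T3; no other remaining equation mentions R. Substituting into the earlier binding gives T := io(T3).
Bind T3 := tup3(S2, S2, string); no other remaining equation mentions T3. Substituting into the earlier bindings gives T := io(tup3(S2, S2, string)), R := tup3(S2, S2, string).
Bind S2 := io(unit). Substituting into the earlier bindings gives T := io(tup3(io(unit), io(unit), string)), R := tup3(io(unit), io(unit), string), T3 := tup3(io(unit), io(unit), string).
MGU = { T := io(tup3(io(unit), io(unit), string)), R := tup3(io(unit), io(unit), string), T3 := tup3(io(unit), io(unit), string), S2 := io(unit) }, so T3 := tup3(io(unit), io(unit), string).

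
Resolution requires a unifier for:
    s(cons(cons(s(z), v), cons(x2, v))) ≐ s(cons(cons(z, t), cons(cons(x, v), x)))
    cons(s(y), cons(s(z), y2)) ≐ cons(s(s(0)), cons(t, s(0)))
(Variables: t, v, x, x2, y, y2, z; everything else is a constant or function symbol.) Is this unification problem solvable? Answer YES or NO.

Decompose s/1: cons(cons(s(z), v), cons(x2, v)) ≐ cons(cons(z, t), cons(cons(x, v), x)).
Decompose cons/2: cons(s(z), v) ≐ cons(z, t),  cons(x2, v) ≐ cons(cons(x, v), x).
Decompose cons/2: s(z) ≐ z,  v ≐ t.
Occurs check fails: z occurs in s(z); the equation z ≐ s(z) has no finite solution.

NO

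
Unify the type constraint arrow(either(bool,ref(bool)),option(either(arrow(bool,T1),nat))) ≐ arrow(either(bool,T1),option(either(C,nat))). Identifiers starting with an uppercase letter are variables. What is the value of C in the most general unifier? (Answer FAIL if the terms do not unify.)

Decompose arrow/2: either(bool,ref(bool)) ≐ either(bool,T1),  option(either(arrow(bool,T1),nat)) ≐ option(either(C,nat)).
Decompose either/2: bool ≐ bool,  ref(bool) ≐ T1.
Delete trivial equation bool ≐ bool.
Bind T1 := ref(bool); substituting into the remaining equation gives: option(either(arrow(bool,ref(bool)),nat)) ≐ option(either(C,nat)).
Decompose option/1: either(arrow(bool,ref(bool)),nat) ≐ either(C,nat).
Decompose either/2: arrow(bool,ref(bool)) ≐ C,  nat ≐ nat.
Bind C := arrow(bool,ref(bool)); no other remaining equation mentions C.
Delete trivial equation nat ≐ nat.
MGU = { T1 ↦ ref(bool), C ↦ arrow(bool,ref(bool)) }, so C ↦ arrow(bool,ref(bool)).

arrow(bool,ref(bool))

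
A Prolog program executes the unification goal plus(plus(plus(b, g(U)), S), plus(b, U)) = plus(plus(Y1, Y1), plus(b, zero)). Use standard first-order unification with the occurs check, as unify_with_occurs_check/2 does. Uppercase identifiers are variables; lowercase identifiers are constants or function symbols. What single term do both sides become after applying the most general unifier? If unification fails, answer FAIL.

plus(plus(plus(b, g(zero)), plus(b, g(zero))), plus(b, zero))

Decompose plus/2: plus(plus(b, g(U)), S) = plus(Y1, Y1),  plus(b, U) = plus(b, zero).
Decompose plus/2: plus(b, g(U)) = Y1,  S = Y1.
Bind Y1 := plus(b, g(U)); substituting into the one remaining equation that mentions Y1 gives: S = plus(b, g(U)).
Bind S := plus(b, g(U)); no other remaining equation mentions S.
Decompose plus/2: b = b,  U = zero.
Delete trivial equation b = b.
Bind U := zero. Substituting into the earlier bindings gives Y1 := plus(b, g(zero)), S := plus(b, g(zero)).
Applying the MGU to either side gives plus(plus(plus(b, g(zero)), plus(b, g(zero))), plus(b, zero)).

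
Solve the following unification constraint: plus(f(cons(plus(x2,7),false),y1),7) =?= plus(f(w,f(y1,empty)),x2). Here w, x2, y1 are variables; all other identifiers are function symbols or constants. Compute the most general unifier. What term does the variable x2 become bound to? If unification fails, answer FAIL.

Decompose plus/2: f(cons(plus(x2,7),false),y1) =?= f(w,f(y1,empty)),  7 =?= x2.
Decompose f/2: cons(plus(x2,7),false) =?= w,  y1 =?= f(y1,empty).
Bind w := cons(plus(x2,7),false); no other remaining equation mentions w.
Occurs check fails: y1 occurs in f(y1,empty); the equation y1 =?= f(y1,empty) has no finite solution.

FAIL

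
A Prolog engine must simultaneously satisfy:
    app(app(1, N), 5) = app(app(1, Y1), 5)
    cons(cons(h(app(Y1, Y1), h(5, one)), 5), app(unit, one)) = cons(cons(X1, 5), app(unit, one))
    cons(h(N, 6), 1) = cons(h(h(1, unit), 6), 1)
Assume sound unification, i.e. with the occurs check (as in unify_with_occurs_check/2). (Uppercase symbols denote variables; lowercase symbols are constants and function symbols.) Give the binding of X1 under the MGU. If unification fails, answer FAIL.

Decompose app/2: app(1, N) = app(1, Y1),  5 = 5.
Decompose app/2: 1 = 1,  N = Y1.
Delete trivial equation 1 = 1.
Bind N := Y1; substituting into the one remaining equation that mentions N gives: cons(h(Y1, 6), 1) = cons(h(h(1, unit), 6), 1).
Delete trivial equation 5 = 5.
Decompose cons/2: cons(h(app(Y1, Y1), h(5, one)), 5) = cons(X1, 5),  app(unit, one) = app(unit, one).
Decompose cons/2: h(app(Y1, Y1), h(5, one)) = X1,  5 = 5.
Bind X1 := h(app(Y1, Y1), h(5, one)); no other remaining equation mentions X1.
Delete trivial equation 5 = 5.
Delete trivial equation app(unit, one) = app(unit, one).
Decompose cons/2: h(Y1, 6) = h(h(1, unit), 6),  1 = 1.
Decompose h/2: Y1 = h(1, unit),  6 = 6.
Bind Y1 := h(1, unit); no other remaining equation mentions Y1. Substituting into the earlier bindings gives N := h(1, unit), X1 := h(app(h(1, unit), h(1, unit)), h(5, one)).
Delete trivial equation 6 = 6.
Delete trivial equation 1 = 1.
MGU = { N -> h(1, unit), X1 -> h(app(h(1, unit), h(1, unit)), h(5, one)), Y1 -> h(1, unit) }, so X1 -> h(app(h(1, unit), h(1, unit)), h(5, one)).

h(app(h(1, unit), h(1, unit)), h(5, one))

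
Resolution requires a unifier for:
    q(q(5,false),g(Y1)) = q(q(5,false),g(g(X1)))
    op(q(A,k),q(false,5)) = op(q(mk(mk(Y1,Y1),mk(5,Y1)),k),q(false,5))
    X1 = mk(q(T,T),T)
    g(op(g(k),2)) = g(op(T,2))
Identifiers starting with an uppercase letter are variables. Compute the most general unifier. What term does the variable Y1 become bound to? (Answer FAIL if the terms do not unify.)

g(mk(q(g(k),g(k)),g(k)))

Decompose q/2: q(5,false) = q(5,false),  g(Y1) = g(g(X1)).
Delete trivial equation q(5,false) = q(5,false).
Decompose g/1: Y1 = g(X1).
Bind Y1 := g(X1); substituting into the one remaining equation that mentions Y1 gives: op(q(A,k),q(false,5)) = op(q(mk(mk(g(X1),g(X1)),mk(5,g(X1))),k),q(false,5)).
Decompose op/2: q(A,k) = q(mk(mk(g(X1),g(X1)),mk(5,g(X1))),k),  q(false,5) = q(false,5).
Decompose q/2: A = mk(mk(g(X1),g(X1)),mk(5,g(X1))),  k = k.
Bind A := mk(mk(g(X1),g(X1)),mk(5,g(X1))); no other remaining equation mentions A.
Delete trivial equation k = k.
Delete trivial equation q(false,5) = q(false,5).
Bind X1 := mk(q(T,T),T); no other remaining equation mentions X1. Substituting into the earlier bindings gives Y1 := g(mk(q(T,T),T)), A := mk(mk(g(mk(q(T,T),T)),g(mk(q(T,T),T))),mk(5,g(mk(q(T,T),T)))).
Decompose g/1: op(g(k),2) = op(T,2).
Decompose op/2: g(k) = T,  2 = 2.
Bind T := g(k); no other remaining equation mentions T. Substituting into the earlier bindings gives Y1 := g(mk(q(g(k),g(k)),g(k))), A := mk(mk(g(mk(q(g(k),g(k)),g(k))),g(mk(q(g(k),g(k)),g(k)))),mk(5,g(mk(q(g(k),g(k)),g(k))))), X1 := mk(q(g(k),g(k)),g(k)).
Delete trivial equation 2 = 2.
MGU = { Y1 -> g(mk(q(g(k),g(k)),g(k))), A -> mk(mk(g(mk(q(g(k),g(k)),g(k))),g(mk(q(g(k),g(k)),g(k)))),mk(5,g(mk(q(g(k),g(k)),g(k))))), X1 -> mk(q(g(k),g(k)),g(k)), T -> g(k) }, so Y1 -> g(mk(q(g(k),g(k)),g(k))).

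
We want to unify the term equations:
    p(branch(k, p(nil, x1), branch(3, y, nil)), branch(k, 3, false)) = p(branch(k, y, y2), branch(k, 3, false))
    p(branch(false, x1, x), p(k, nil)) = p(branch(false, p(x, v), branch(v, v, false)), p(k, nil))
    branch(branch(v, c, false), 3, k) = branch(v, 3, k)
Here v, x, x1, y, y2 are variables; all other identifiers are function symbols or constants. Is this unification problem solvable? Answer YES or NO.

NO

Decompose p/2: branch(k, p(nil, x1), branch(3, y, nil)) = branch(k, y, y2),  branch(k, 3, false) = branch(k, 3, false).
Decompose branch/3: k = k,  p(nil, x1) = y,  branch(3, y, nil) = y2.
Delete trivial equation k = k.
Bind y := p(nil, x1); substituting into the one remaining equation that mentions y gives: branch(3, p(nil, x1), nil) = y2.
Bind y2 := branch(3, p(nil, x1), nil); no other remaining equation mentions y2.
Delete trivial equation branch(k, 3, false) = branch(k, 3, false).
Decompose p/2: branch(false, x1, x) = branch(false, p(x, v), branch(v, v, false)),  p(k, nil) = p(k, nil).
Decompose branch/3: false = false,  x1 = p(x, v),  x = branch(v, v, false).
Delete trivial equation false = false.
Bind x1 := p(x, v); no other remaining equation mentions x1. Substituting into the earlier bindings gives y := p(nil, p(x, v)), y2 := branch(3, p(nil, p(x, v)), nil).
Bind x := branch(v, v, false); no other remaining equation mentions x. Substituting into the earlier bindings gives y := p(nil, p(branch(v, v, false), v)), y2 := branch(3, p(nil, p(branch(v, v, false), v)), nil), x1 := p(branch(v, v, false), v).
Delete trivial equation p(k, nil) = p(k, nil).
Decompose branch/3: branch(v, c, false) = v,  3 = 3,  k = k.
Occurs check fails: v occurs in branch(v, c, false); the equation v = branch(v, c, false) has no finite solution.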